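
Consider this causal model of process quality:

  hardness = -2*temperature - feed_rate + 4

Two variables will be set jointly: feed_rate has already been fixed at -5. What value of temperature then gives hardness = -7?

With feed_rate held at -5:
Substituting into the hardness equation gives hardness = -2*temperature + 9.
Solve -2*temperature + 9 = -7: temperature = (-7 - 9) / -2 = 8.

temperature = 8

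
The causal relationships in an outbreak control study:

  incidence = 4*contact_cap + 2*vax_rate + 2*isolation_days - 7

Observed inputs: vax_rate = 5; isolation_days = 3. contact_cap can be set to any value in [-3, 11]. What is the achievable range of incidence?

-3 to 53

Substituting into the incidence equation gives incidence = 4*contact_cap + 9.
Linear in contact_cap, so extremes are at the endpoints: contact_cap = -3 gives incidence = -3; contact_cap = 11 gives incidence = 53.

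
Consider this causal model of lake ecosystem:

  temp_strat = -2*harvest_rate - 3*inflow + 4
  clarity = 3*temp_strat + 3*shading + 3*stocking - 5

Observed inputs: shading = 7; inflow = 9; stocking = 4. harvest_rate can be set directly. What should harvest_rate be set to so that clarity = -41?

Substituting into the temp_strat equation gives temp_strat = -2*harvest_rate - 23.
So clarity = -6*harvest_rate - 41.
Solve -6*harvest_rate - 41 = -41: harvest_rate = (-41 + 41) / -6 = 0.

harvest_rate = 0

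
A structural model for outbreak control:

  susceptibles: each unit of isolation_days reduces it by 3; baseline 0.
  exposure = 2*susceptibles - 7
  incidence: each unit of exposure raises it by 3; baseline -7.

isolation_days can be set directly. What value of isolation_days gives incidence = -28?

isolation_days = 0

Substituting into the exposure equation gives exposure = -6*isolation_days - 7.
This gives incidence = -18*isolation_days - 28.
Solve -18*isolation_days - 28 = -28: isolation_days = (-28 + 28) / -18 = 0.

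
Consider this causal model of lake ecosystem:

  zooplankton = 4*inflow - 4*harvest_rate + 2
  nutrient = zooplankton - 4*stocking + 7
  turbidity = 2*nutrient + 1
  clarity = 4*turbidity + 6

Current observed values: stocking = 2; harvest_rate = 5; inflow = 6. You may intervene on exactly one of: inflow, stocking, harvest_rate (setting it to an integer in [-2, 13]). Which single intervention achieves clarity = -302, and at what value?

set stocking = 13

Intervening on inflow: clarity = 32*inflow - 142. Reaching -302 requires inflow = -5, outside [-2, 13].
Intervening on stocking: with other inputs at their observed values, clarity = -32*stocking + 114. Solving for -302 gives stocking = 13, within [-2, 13].
Intervening on harvest_rate: clarity = -32*harvest_rate + 210. Reaching -302 requires harvest_rate = 16, outside [-2, 13].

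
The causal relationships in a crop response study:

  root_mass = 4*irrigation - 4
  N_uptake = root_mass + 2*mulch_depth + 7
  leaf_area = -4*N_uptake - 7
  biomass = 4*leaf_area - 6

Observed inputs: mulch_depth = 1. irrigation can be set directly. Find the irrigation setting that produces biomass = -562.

Substituting into the N_uptake equation gives N_uptake = 4*irrigation + 5.
Substituting into the leaf_area equation gives leaf_area = -16*irrigation - 27.
Substituting into the biomass equation gives biomass = -64*irrigation - 114.
Solve -64*irrigation - 114 = -562: irrigation = (-562 + 114) / -64 = 7.

irrigation = 7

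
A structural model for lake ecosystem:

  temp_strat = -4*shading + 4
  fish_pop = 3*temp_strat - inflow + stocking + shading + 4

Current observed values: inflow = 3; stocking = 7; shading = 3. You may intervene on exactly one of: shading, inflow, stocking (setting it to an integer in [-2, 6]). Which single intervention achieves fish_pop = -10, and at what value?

set inflow = 0

Intervening on shading: fish_pop = -11*shading + 20. Reaching -10 requires shading = 30/11, not an integer.
Intervening on inflow: with other inputs at their observed values, fish_pop = -inflow - 10. Solving for -10 gives inflow = 0, within [-2, 6].
Intervening on stocking: fish_pop = stocking - 20. Reaching -10 requires stocking = 10, outside [-2, 6].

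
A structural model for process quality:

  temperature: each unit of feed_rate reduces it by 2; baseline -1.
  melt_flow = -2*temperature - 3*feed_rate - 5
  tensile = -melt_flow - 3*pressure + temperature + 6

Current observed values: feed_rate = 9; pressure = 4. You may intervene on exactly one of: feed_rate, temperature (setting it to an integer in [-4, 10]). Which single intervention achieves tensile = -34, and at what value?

Intervening on feed_rate: with other inputs at their observed values, tensile = -3*feed_rate - 4. Solving for -34 gives feed_rate = 10, within [-4, 10].
Intervening on temperature: tensile = 3*temperature + 26. Reaching -34 requires temperature = -20, outside [-4, 10].

set feed_rate = 10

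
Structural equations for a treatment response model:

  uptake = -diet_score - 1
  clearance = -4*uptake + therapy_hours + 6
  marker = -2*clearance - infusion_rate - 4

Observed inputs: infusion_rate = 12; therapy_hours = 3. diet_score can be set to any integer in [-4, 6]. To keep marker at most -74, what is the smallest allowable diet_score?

diet_score = 4

Substituting into the clearance equation gives clearance = 4*diet_score + 13.
Substituting into the marker equation gives marker = -8*diet_score - 42.
Require -8*diet_score - 42 ≤ -74, so diet_score ≥ 4.
The smallest integer in [-4, 6] satisfying this is 4.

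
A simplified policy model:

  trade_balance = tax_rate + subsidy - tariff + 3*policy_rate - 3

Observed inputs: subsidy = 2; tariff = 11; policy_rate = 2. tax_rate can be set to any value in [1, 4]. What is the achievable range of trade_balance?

Substituting into the trade_balance equation gives trade_balance = tax_rate - 6.
Linear in tax_rate, so extremes are at the endpoints: tax_rate = 1 gives trade_balance = -5; tax_rate = 4 gives trade_balance = -2.

-5 to -2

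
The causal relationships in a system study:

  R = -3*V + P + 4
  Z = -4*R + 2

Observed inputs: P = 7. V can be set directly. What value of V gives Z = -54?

Substituting into the R equation gives R = -3*V + 11.
Substituting into the Z equation gives Z = 12*V - 42.
Solve 12*V - 42 = -54: V = (-54 + 42) / 12 = -1.

V = -1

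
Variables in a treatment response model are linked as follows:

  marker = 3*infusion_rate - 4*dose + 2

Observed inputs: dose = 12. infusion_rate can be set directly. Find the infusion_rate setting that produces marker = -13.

Substituting into the marker equation gives marker = 3*infusion_rate - 46.
Solve 3*infusion_rate - 46 = -13: infusion_rate = (-13 + 46) / 3 = 11.

infusion_rate = 11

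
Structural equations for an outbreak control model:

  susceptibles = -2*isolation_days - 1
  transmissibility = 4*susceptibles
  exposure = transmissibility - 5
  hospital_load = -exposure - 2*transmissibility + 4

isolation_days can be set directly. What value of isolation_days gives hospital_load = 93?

isolation_days = 3

Substituting into the transmissibility equation gives transmissibility = -8*isolation_days - 4.
Substituting into the exposure equation gives exposure = -8*isolation_days - 9.
Substituting into the hospital_load equation gives hospital_load = 24*isolation_days + 21.
Solve 24*isolation_days + 21 = 93: isolation_days = (93 - 21) / 24 = 3.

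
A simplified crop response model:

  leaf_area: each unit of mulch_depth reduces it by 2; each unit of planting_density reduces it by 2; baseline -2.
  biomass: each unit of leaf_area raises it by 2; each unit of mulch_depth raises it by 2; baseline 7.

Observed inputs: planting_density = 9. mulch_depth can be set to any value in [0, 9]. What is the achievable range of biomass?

Substituting into the leaf_area equation gives leaf_area = -2*mulch_depth - 20.
biomass becomes -2*mulch_depth - 33.
Linear in mulch_depth, so extremes are at the endpoints: mulch_depth = 0 gives biomass = -33; mulch_depth = 9 gives biomass = -51.

-51 to -33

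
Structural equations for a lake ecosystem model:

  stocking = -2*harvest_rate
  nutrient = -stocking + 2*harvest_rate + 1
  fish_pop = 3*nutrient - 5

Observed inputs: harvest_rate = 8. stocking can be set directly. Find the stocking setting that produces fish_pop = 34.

stocking = 4

Intervening on stocking fixes its value directly, overriding its dependence on harvest_rate.
Substituting into the nutrient equation gives nutrient = -stocking + 17.
Substituting into the fish_pop equation gives fish_pop = -3*stocking + 46.
Solve -3*stocking + 46 = 34: stocking = (34 - 46) / -3 = 4.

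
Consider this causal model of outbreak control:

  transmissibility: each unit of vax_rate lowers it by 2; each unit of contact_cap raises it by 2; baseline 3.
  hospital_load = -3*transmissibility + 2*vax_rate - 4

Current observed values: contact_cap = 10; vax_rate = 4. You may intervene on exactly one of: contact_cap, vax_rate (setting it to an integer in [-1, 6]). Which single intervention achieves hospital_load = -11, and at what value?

Intervening on contact_cap: with other inputs at their observed values, hospital_load = -6*contact_cap + 19. Solving for -11 gives contact_cap = 5, within [-1, 6].
Intervening on vax_rate: hospital_load = 8*vax_rate - 73. Reaching -11 requires vax_rate = 31/4, not an integer.

set contact_cap = 5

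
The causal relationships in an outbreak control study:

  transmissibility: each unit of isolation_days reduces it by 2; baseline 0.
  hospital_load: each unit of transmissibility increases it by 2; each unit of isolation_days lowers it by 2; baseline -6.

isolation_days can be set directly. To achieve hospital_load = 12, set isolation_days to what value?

isolation_days = -3

Substituting into the hospital_load equation gives hospital_load = -6*isolation_days - 6.
Solve -6*isolation_days - 6 = 12: isolation_days = (12 + 6) / -6 = -3.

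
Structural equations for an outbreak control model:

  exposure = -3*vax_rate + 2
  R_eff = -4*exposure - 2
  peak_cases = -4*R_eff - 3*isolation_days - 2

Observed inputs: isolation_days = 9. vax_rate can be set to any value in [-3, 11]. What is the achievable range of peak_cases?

-517 to 155

Substituting into the R_eff equation gives R_eff = 12*vax_rate - 10.
peak_cases becomes -48*vax_rate + 11.
Linear in vax_rate, so extremes are at the endpoints: vax_rate = -3 gives peak_cases = 155; vax_rate = 11 gives peak_cases = -517.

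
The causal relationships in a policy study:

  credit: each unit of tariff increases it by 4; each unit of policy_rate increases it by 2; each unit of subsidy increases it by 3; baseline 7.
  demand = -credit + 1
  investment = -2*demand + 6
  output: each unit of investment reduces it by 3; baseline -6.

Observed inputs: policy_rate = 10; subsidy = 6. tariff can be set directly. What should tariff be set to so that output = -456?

tariff = 7

Substituting into the credit equation gives credit = 4*tariff + 45.
Substituting into the demand equation gives demand = -4*tariff - 44.
This gives investment = 8*tariff + 94.
Substituting into the output equation gives output = -24*tariff - 288.
Solve -24*tariff - 288 = -456: tariff = (-456 + 288) / -24 = 7.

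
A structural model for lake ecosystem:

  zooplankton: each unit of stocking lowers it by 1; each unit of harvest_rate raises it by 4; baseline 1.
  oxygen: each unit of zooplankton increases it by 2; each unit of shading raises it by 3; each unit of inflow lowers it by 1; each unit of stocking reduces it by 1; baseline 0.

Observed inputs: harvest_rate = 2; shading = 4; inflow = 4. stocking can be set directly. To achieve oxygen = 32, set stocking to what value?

Substituting into the zooplankton equation gives zooplankton = -stocking + 9.
So oxygen = -3*stocking + 26.
Solve -3*stocking + 26 = 32: stocking = (32 - 26) / -3 = -2.

stocking = -2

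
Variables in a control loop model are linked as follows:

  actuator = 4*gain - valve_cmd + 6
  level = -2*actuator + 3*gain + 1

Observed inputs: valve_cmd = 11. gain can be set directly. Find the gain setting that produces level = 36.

Substituting into the actuator equation gives actuator = 4*gain - 5.
So level = -5*gain + 11.
Solve -5*gain + 11 = 36: gain = (36 - 11) / -5 = -5.

gain = -5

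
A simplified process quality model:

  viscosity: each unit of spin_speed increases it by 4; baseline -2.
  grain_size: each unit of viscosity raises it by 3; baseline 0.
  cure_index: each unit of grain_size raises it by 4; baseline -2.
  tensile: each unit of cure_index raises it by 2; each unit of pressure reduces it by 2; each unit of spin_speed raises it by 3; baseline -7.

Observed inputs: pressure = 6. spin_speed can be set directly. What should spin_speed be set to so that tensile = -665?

Substituting into the grain_size equation gives grain_size = 12*spin_speed - 6.
This gives cure_index = 48*spin_speed - 26.
So tensile = 99*spin_speed - 71.
Solve 99*spin_speed - 71 = -665: spin_speed = (-665 + 71) / 99 = -6.

spin_speed = -6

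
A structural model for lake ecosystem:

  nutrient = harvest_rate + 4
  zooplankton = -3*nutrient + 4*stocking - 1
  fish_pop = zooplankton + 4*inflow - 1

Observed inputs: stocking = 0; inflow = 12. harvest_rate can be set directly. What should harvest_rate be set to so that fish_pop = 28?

harvest_rate = 2

Substituting into the zooplankton equation gives zooplankton = -3*harvest_rate - 13.
Substituting into the fish_pop equation gives fish_pop = -3*harvest_rate + 34.
Solve -3*harvest_rate + 34 = 28: harvest_rate = (28 - 34) / -3 = 2.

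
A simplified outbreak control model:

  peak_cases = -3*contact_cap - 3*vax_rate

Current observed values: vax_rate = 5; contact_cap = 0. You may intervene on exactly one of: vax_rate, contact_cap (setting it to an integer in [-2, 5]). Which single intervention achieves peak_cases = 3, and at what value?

set vax_rate = -1

Intervening on vax_rate: with other inputs at their observed values, peak_cases = -3*vax_rate. Solving for 3 gives vax_rate = -1, within [-2, 5].
Intervening on contact_cap: peak_cases = -3*contact_cap - 15. Reaching 3 requires contact_cap = -6, outside [-2, 5].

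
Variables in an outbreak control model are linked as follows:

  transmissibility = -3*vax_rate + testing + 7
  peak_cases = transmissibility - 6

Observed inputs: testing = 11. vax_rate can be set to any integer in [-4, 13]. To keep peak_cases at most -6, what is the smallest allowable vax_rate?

Substituting into the transmissibility equation gives transmissibility = -3*vax_rate + 18.
Substituting into the peak_cases equation gives peak_cases = -3*vax_rate + 12.
Require -3*vax_rate + 12 ≤ -6, so vax_rate ≥ 6.
The smallest integer in [-4, 13] satisfying this is 6.

vax_rate = 6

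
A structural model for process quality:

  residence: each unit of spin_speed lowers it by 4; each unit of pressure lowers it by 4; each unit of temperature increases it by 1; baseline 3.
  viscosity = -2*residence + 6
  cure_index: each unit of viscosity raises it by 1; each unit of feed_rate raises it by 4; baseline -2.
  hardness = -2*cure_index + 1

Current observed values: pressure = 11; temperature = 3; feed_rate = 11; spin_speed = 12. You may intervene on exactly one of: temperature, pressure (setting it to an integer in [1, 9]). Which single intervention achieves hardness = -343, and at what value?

Intervening on temperature: hardness = 4*temperature - 451. Reaching -343 requires temperature = 27, outside [1, 9].
Intervening on pressure: with other inputs at their observed values, hardness = -16*pressure - 263. Solving for -343 gives pressure = 5, within [1, 9].

set pressure = 5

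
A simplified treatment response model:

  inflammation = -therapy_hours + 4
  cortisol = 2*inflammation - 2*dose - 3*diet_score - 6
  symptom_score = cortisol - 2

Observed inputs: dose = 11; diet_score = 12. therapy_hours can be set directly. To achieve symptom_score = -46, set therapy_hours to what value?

therapy_hours = -6

Substituting into the cortisol equation gives cortisol = -2*therapy_hours - 56.
Substituting into the symptom_score equation gives symptom_score = -2*therapy_hours - 58.
Solve -2*therapy_hours - 58 = -46: therapy_hours = (-46 + 58) / -2 = -6.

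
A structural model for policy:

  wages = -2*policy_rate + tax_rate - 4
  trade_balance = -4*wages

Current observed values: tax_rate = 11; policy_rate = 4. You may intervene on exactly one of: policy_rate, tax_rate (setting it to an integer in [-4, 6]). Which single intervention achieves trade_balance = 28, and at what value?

set tax_rate = 5

Intervening on policy_rate: trade_balance = 8*policy_rate - 28. Reaching 28 requires policy_rate = 7, outside [-4, 6].
Intervening on tax_rate: with other inputs at their observed values, trade_balance = -4*tax_rate + 48. Solving for 28 gives tax_rate = 5, within [-4, 6].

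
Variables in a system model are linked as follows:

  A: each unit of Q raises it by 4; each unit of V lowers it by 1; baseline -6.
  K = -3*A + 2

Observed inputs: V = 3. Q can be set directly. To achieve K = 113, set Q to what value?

Substituting into the A equation gives A = 4*Q - 9.
Substituting into the K equation gives K = -12*Q + 29.
Solve -12*Q + 29 = 113: Q = (113 - 29) / -12 = -7.

Q = -7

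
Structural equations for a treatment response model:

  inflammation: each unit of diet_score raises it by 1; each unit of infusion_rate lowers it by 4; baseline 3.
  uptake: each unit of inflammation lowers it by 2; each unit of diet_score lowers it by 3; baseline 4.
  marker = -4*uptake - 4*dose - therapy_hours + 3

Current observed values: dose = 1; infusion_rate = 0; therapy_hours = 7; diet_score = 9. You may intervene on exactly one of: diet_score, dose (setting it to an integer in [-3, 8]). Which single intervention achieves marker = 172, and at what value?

Intervening on diet_score: marker = 20*diet_score. Reaching 172 requires diet_score = 43/5, not an integer.
Intervening on dose: with other inputs at their observed values, marker = -4*dose + 184. Solving for 172 gives dose = 3, within [-3, 8].

set dose = 3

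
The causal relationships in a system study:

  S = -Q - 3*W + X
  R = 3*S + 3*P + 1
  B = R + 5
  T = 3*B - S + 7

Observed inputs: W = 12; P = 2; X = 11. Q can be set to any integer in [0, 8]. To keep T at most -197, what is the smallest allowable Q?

Q = 5

Substituting into the S equation gives S = -Q - 25.
Substituting into the R equation gives R = -3*Q - 68.
So B = -3*Q - 63.
So T = -8*Q - 157.
Require -8*Q - 157 ≤ -197, so Q ≥ 5.
The smallest integer in [0, 8] satisfying this is 5.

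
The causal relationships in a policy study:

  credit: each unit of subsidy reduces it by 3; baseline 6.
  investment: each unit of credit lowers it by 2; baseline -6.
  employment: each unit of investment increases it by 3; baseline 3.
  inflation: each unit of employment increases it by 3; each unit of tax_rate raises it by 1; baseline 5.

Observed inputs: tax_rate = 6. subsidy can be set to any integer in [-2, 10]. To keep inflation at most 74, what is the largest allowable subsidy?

Substituting into the investment equation gives investment = 6*subsidy - 18.
This gives employment = 18*subsidy - 51.
This gives inflation = 54*subsidy - 142.
Require 54*subsidy - 142 ≤ 74, so subsidy ≤ 4.
The largest integer in [-2, 10] satisfying this is 4.

subsidy = 4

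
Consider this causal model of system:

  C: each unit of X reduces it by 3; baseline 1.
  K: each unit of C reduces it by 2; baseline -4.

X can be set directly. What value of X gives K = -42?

X = -6

Substituting into the K equation gives K = 6*X - 6.
Solve 6*X - 6 = -42: X = (-42 + 6) / 6 = -6.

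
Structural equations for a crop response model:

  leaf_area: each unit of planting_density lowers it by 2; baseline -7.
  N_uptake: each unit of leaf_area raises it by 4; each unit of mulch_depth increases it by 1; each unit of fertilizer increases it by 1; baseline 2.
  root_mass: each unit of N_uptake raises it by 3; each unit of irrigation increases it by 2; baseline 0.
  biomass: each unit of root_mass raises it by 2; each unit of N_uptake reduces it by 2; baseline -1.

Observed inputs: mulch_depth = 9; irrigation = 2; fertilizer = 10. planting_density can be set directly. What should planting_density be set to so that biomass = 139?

planting_density = -5

Substituting into the N_uptake equation gives N_uptake = -8*planting_density - 7.
Substituting into the root_mass equation gives root_mass = -24*planting_density - 17.
So biomass = -32*planting_density - 21.
Solve -32*planting_density - 21 = 139: planting_density = (139 + 21) / -32 = -5.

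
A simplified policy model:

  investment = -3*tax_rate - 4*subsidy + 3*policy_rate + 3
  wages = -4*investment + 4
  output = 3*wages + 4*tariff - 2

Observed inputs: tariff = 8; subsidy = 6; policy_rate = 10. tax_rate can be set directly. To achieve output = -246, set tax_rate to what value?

tax_rate = -5

Substituting into the investment equation gives investment = -3*tax_rate + 9.
Substituting into the wages equation gives wages = 12*tax_rate - 32.
This gives output = 36*tax_rate - 66.
Solve 36*tax_rate - 66 = -246: tax_rate = (-246 + 66) / 36 = -5.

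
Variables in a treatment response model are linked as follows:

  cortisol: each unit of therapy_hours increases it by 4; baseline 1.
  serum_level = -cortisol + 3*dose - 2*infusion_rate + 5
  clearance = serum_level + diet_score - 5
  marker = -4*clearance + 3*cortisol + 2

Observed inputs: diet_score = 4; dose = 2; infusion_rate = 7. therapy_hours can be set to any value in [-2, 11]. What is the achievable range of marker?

Substituting into the serum_level equation gives serum_level = -4*therapy_hours - 4.
Substituting into the clearance equation gives clearance = -4*therapy_hours - 5.
Substituting into the marker equation gives marker = 28*therapy_hours + 25.
Linear in therapy_hours, so extremes are at the endpoints: therapy_hours = -2 gives marker = -31; therapy_hours = 11 gives marker = 333.

-31 to 333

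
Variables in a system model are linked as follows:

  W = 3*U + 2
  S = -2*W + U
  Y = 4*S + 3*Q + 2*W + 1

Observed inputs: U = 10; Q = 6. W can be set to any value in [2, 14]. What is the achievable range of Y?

-25 to 47

Intervening on W fixes its value directly, overriding its dependence on U.
Substituting into the S equation gives S = -2*W + 10.
Substituting into the Y equation gives Y = -6*W + 59.
Linear in W, so extremes are at the endpoints: W = 2 gives Y = 47; W = 14 gives Y = -25.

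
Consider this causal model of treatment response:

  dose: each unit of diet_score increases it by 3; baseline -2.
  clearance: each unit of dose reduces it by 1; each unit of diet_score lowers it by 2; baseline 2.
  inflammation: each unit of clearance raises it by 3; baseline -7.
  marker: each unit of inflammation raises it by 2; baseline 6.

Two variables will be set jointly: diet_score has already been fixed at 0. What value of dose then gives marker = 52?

dose = -8

With diet_score held at 0:
Intervening on dose fixes its value directly, overriding its dependence on diet_score.
Substituting into the clearance equation gives clearance = -dose + 2.
Substituting into the inflammation equation gives inflammation = -3*dose - 1.
Substituting into the marker equation gives marker = -6*dose + 4.
Solve -6*dose + 4 = 52: dose = (52 - 4) / -6 = -8.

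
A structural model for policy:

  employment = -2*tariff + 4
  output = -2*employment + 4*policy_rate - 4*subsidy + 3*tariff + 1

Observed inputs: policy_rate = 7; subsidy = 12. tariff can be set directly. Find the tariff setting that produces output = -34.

tariff = -1

Substituting into the output equation gives output = 7*tariff - 27.
Solve 7*tariff - 27 = -34: tariff = (-34 + 27) / 7 = -1.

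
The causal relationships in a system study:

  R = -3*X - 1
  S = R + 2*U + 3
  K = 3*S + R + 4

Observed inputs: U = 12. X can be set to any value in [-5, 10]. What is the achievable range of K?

-39 to 141

Substituting into the S equation gives S = -3*X + 26.
So K = -12*X + 81.
Linear in X, so extremes are at the endpoints: X = -5 gives K = 141; X = 10 gives K = -39.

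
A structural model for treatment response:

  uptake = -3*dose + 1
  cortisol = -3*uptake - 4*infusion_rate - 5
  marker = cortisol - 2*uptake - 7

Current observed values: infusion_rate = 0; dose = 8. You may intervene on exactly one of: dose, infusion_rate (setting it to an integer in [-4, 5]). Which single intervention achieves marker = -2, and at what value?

set dose = 1

Intervening on dose: with other inputs at their observed values, marker = 15*dose - 17. Solving for -2 gives dose = 1, within [-4, 5].
Intervening on infusion_rate: marker = -4*infusion_rate + 103. Reaching -2 requires infusion_rate = 105/4, not an integer.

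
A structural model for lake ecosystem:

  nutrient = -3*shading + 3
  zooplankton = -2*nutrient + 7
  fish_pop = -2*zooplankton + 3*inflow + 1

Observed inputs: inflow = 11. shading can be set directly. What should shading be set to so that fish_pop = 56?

Substituting into the zooplankton equation gives zooplankton = 6*shading + 1.
Substituting into the fish_pop equation gives fish_pop = -12*shading + 32.
Solve -12*shading + 32 = 56: shading = (56 - 32) / -12 = -2.

shading = -2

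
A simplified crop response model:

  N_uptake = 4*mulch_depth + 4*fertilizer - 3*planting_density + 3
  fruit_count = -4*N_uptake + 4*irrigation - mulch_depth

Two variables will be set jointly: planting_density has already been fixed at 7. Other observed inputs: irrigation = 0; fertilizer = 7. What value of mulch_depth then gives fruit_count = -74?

With planting_density held at 7:
Substituting into the N_uptake equation gives N_uptake = 4*mulch_depth + 10.
Substituting into the fruit_count equation gives fruit_count = -17*mulch_depth - 40.
Solve -17*mulch_depth - 40 = -74: mulch_depth = (-74 + 40) / -17 = 2.

mulch_depth = 2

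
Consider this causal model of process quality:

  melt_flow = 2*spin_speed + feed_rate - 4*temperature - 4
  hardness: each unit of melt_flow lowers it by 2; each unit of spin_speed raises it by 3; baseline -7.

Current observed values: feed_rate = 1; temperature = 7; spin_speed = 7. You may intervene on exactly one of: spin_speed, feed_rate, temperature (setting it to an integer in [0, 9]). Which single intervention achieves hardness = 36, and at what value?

Intervening on spin_speed: hardness = -spin_speed + 55. Reaching 36 requires spin_speed = 19, outside [0, 9].
Intervening on feed_rate: with other inputs at their observed values, hardness = -2*feed_rate + 50. Solving for 36 gives feed_rate = 7, within [0, 9].
Intervening on temperature: hardness = 8*temperature - 8. Reaching 36 requires temperature = 11/2, not an integer.

set feed_rate = 7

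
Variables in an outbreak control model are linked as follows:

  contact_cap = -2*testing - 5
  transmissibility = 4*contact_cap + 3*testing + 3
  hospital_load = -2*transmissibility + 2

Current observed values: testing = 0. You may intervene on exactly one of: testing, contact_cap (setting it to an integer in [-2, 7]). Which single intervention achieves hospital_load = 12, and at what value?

set contact_cap = -2

Intervening on testing: hospital_load = 10*testing + 36. Reaching 12 requires testing = -12/5, not an integer.
Intervening on contact_cap: with other inputs at their observed values, hospital_load = -8*contact_cap - 4. Solving for 12 gives contact_cap = -2, within [-2, 7].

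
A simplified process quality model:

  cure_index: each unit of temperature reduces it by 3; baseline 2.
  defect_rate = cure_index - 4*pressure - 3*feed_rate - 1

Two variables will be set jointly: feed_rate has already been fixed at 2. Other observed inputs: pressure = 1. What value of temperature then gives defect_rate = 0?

With feed_rate held at 2:
Substituting into the defect_rate equation gives defect_rate = -3*temperature - 9.
Solve -3*temperature - 9 = 0: temperature = (0 + 9) / -3 = -3.

temperature = -3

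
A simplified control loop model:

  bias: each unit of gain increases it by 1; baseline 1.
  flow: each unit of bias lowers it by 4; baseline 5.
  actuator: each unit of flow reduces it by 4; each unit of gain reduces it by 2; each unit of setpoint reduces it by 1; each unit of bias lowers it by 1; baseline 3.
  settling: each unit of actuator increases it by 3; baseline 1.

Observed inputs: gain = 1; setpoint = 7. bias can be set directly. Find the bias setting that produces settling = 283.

Intervening on bias fixes its value directly, overriding its dependence on gain.
Substituting into the actuator equation gives actuator = 15*bias - 26.
This gives settling = 45*bias - 77.
Solve 45*bias - 77 = 283: bias = (283 + 77) / 45 = 8.

bias = 8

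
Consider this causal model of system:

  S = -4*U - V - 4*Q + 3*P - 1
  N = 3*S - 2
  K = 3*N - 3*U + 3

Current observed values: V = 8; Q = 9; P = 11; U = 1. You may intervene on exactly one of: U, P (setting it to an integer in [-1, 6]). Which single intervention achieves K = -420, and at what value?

set P = 1

Intervening on U: K = -39*U - 111. Reaching -420 requires U = 103/13, not an integer.
Intervening on P: with other inputs at their observed values, K = 27*P - 447. Solving for -420 gives P = 1, within [-1, 6].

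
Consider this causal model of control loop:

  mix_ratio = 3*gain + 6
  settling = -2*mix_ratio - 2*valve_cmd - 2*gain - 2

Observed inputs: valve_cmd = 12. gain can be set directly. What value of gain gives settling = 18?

Substituting into the settling equation gives settling = -8*gain - 38.
Solve -8*gain - 38 = 18: gain = (18 + 38) / -8 = -7.

gain = -7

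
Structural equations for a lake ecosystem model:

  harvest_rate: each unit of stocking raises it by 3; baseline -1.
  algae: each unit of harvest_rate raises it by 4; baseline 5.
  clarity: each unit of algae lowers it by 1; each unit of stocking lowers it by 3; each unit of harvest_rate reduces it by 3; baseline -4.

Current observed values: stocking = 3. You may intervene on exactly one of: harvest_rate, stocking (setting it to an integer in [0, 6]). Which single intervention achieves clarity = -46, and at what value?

set harvest_rate = 4

Intervening on harvest_rate: with other inputs at their observed values, clarity = -7*harvest_rate - 18. Solving for -46 gives harvest_rate = 4, within [0, 6].
Intervening on stocking: clarity = -24*stocking - 2. Reaching -46 requires stocking = 11/6, not an integer.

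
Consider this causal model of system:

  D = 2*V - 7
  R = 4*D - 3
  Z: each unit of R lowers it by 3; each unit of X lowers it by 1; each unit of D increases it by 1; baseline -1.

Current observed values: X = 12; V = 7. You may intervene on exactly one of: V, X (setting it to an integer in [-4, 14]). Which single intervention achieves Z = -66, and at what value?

set X = -3

Intervening on V: Z = -22*V + 73. Reaching -66 requires V = 139/22, not an integer.
Intervening on X: with other inputs at their observed values, Z = -X - 69. Solving for -66 gives X = -3, within [-4, 14].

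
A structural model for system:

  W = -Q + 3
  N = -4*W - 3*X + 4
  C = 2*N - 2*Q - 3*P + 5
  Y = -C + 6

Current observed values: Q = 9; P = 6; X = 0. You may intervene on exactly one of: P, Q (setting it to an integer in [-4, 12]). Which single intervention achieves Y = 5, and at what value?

Intervening on P: Y = 3*P - 37. Reaching 5 requires P = 14, outside [-4, 12].
Intervening on Q: with other inputs at their observed values, Y = -6*Q + 35. Solving for 5 gives Q = 5, within [-4, 12].

set Q = 5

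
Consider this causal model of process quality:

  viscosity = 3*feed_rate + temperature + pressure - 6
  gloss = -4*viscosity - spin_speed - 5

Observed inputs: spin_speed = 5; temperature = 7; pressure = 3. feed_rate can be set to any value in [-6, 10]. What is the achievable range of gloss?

-146 to 46

Substituting into the viscosity equation gives viscosity = 3*feed_rate + 4.
Substituting into the gloss equation gives gloss = -12*feed_rate - 26.
Linear in feed_rate, so extremes are at the endpoints: feed_rate = -6 gives gloss = 46; feed_rate = 10 gives gloss = -146.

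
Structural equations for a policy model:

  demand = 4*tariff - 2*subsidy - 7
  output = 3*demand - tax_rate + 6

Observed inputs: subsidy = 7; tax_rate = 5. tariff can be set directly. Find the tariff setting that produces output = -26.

tariff = 3

Substituting into the demand equation gives demand = 4*tariff - 21.
output becomes 12*tariff - 62.
Solve 12*tariff - 62 = -26: tariff = (-26 + 62) / 12 = 3.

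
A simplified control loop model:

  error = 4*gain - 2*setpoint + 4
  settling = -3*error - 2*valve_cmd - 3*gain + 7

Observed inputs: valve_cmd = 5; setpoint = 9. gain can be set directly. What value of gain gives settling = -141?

Substituting into the error equation gives error = 4*gain - 14.
This gives settling = -15*gain + 39.
Solve -15*gain + 39 = -141: gain = (-141 - 39) / -15 = 12.

gain = 12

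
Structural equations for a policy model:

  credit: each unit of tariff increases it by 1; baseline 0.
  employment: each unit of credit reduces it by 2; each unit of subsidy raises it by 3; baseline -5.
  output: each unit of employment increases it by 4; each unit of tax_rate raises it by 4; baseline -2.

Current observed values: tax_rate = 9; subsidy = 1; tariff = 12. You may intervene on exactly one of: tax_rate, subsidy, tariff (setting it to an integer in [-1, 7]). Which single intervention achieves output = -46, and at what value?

set subsidy = 3

Intervening on tax_rate: output = 4*tax_rate - 106. Reaching -46 requires tax_rate = 15, outside [-1, 7].
Intervening on subsidy: with other inputs at their observed values, output = 12*subsidy - 82. Solving for -46 gives subsidy = 3, within [-1, 7].
Intervening on tariff: output = -8*tariff + 26. Reaching -46 requires tariff = 9, outside [-1, 7].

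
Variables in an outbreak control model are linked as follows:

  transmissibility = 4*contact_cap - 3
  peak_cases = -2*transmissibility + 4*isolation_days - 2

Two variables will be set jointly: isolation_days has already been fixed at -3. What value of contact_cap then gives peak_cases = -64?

With isolation_days held at -3:
Substituting into the peak_cases equation gives peak_cases = -8*contact_cap - 8.
Solve -8*contact_cap - 8 = -64: contact_cap = (-64 + 8) / -8 = 7.

contact_cap = 7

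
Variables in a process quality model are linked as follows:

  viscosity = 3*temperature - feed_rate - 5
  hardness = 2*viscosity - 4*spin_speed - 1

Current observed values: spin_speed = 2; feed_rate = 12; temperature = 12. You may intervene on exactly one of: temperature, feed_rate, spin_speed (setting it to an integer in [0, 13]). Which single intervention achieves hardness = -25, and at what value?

set temperature = 3

Intervening on temperature: with other inputs at their observed values, hardness = 6*temperature - 43. Solving for -25 gives temperature = 3, within [0, 13].
Intervening on feed_rate: hardness = -2*feed_rate + 53. Reaching -25 requires feed_rate = 39, outside [0, 13].
Intervening on spin_speed: hardness = -4*spin_speed + 37. Reaching -25 requires spin_speed = 31/2, not an integer.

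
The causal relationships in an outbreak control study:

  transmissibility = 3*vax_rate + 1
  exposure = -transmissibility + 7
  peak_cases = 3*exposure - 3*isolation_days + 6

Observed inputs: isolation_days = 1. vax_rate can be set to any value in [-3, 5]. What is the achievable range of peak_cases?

-24 to 48

Substituting into the exposure equation gives exposure = -3*vax_rate + 6.
So peak_cases = -9*vax_rate + 21.
Linear in vax_rate, so extremes are at the endpoints: vax_rate = -3 gives peak_cases = 48; vax_rate = 5 gives peak_cases = -24.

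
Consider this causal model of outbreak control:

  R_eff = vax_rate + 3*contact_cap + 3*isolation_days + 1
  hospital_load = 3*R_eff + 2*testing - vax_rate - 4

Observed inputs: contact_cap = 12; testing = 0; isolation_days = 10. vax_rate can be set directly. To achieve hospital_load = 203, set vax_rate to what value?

Substituting into the R_eff equation gives R_eff = vax_rate + 67.
Substituting into the hospital_load equation gives hospital_load = 2*vax_rate + 197.
Solve 2*vax_rate + 197 = 203: vax_rate = (203 - 197) / 2 = 3.

vax_rate = 3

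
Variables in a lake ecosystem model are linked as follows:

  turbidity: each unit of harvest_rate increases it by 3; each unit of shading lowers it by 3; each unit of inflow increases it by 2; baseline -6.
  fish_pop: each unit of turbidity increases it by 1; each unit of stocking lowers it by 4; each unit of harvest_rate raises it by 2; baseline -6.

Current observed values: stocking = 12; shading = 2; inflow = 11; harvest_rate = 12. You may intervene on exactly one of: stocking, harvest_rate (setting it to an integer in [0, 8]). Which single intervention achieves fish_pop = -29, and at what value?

set harvest_rate = 3

Intervening on stocking: fish_pop = -4*stocking + 64. Reaching -29 requires stocking = 93/4, not an integer.
Intervening on harvest_rate: with other inputs at their observed values, fish_pop = 5*harvest_rate - 44. Solving for -29 gives harvest_rate = 3, within [0, 8].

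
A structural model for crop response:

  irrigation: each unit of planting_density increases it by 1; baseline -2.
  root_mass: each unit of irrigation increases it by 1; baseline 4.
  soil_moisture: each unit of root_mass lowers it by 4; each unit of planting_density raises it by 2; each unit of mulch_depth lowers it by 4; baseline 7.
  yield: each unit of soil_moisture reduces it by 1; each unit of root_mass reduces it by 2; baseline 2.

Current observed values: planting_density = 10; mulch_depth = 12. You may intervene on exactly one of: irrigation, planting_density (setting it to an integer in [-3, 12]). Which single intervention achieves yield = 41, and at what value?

set irrigation = 5

Intervening on irrigation: with other inputs at their observed values, yield = 2*irrigation + 31. Solving for 41 gives irrigation = 5, within [-3, 12].
Intervening on planting_density: the paths from planting_density to yield cancel (net effect zero), leaving yield = 47; 41 is unreachable this way.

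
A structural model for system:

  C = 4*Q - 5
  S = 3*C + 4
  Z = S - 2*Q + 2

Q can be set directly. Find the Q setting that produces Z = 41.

Q = 5

Substituting into the S equation gives S = 12*Q - 11.
This gives Z = 10*Q - 9.
Solve 10*Q - 9 = 41: Q = (41 + 9) / 10 = 5.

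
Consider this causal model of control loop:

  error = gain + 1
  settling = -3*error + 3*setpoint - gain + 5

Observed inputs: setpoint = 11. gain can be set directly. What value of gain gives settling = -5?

gain = 10

Substituting into the settling equation gives settling = -4*gain + 35.
Solve -4*gain + 35 = -5: gain = (-5 - 35) / -4 = 10.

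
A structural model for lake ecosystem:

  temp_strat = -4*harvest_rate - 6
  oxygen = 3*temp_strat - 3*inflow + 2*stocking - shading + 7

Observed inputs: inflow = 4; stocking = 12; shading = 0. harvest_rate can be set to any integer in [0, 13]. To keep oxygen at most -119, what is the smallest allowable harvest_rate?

Substituting into the oxygen equation gives oxygen = -12*harvest_rate + 1.
Require -12*harvest_rate + 1 ≤ -119, so harvest_rate ≥ 10.
The smallest integer in [0, 13] satisfying this is 10.

harvest_rate = 10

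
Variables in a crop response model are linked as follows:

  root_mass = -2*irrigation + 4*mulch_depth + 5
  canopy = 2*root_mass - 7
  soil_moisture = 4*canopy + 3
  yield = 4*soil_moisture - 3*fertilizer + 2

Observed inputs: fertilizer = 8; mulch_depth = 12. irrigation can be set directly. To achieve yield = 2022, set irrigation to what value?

irrigation = -7

Substituting into the root_mass equation gives root_mass = -2*irrigation + 53.
Substituting into the canopy equation gives canopy = -4*irrigation + 99.
Substituting into the soil_moisture equation gives soil_moisture = -16*irrigation + 399.
So yield = -64*irrigation + 1574.
Solve -64*irrigation + 1574 = 2022: irrigation = (2022 - 1574) / -64 = -7.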